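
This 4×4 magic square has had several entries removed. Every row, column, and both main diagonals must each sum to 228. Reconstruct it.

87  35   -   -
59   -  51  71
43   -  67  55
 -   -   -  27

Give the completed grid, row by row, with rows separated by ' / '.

87 35 31 75 / 59 47 51 71 / 43 63 67 55 / 39 83 79 27

Row 2: 59 + 51 + 71 + ? = 228, so (2,2) = 47.
From row 3, 228 − (43 + 67 + 55) gives (3,2) = 63.
Column 1 needs 228; the known cells sum to 189, so (4,1) = 39.
Column 2 needs 228; the known cells sum to 145, so (4,2) = 83.
Column 4 must total 228; the given cells sum to 153, so (1,4) = 75.
Using row 1: 87 + 35 + 75 + ? → (1,3) = 228 − 197 = 31.
Row 4 must total 228; the given cells sum to 149, so (4,3) = 79.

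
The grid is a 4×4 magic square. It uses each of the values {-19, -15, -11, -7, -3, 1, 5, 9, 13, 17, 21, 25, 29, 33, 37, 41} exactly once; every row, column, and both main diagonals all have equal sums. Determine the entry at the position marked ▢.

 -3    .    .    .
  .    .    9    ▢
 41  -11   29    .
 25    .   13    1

37

The 16 entries sum to 176, so each line sums to 176/4 = 44.
The remaining cell in row 3 is (3,4) = 44 − 59 = -15.
The remaining cell in row 4 is (4,2) = 44 − 39 = 5.
Column 1 needs 44; the known cells sum to 63, so (2,1) = -19.
Using column 3: 9 + 29 + 13 + ? → (1,3) = 44 − 51 = -7.
Main diagonal needs 44; the known cells sum to 27, so (2,2) = 17.
Anti-diagonal must total 44; the given cells sum to 23, so (1,4) = 21.
Row 1 must total 44; the given cells sum to 11, so (1,2) = 33.
The remaining cell in row 2 is (2,4) = 44 − 7 = 37.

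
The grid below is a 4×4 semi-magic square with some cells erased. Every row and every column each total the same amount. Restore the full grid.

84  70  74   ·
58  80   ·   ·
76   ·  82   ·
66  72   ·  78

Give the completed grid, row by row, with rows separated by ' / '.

84 70 74 56 / 58 80 60 86 / 76 62 82 64 / 66 72 68 78

Column 1 is already complete: 84 + 58 + 76 + 66 = 284, so that is the magic constant.
From row 1, 284 − (84 + 70 + 74) gives (1,4) = 56.
Row 4 needs 284; the known cells sum to 216, so (4,3) = 68.
Using column 2: 70 + 80 + 72 + ? → (3,2) = 284 − 222 = 62.
Column 3: 74 + 82 + 68 + ? = 284, so (2,3) = 60.
Row 2 must total 284; the given cells sum to 198, so (2,4) = 86.
Row 3 needs 284; the known cells sum to 220, so (3,4) = 64.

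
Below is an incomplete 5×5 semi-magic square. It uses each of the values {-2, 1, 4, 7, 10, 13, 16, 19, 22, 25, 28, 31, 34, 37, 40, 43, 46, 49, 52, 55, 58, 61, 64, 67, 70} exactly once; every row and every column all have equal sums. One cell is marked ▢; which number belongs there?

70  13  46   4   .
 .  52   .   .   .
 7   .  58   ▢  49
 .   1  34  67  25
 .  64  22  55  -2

The 25 entries sum to 850, so each line sums to 850/5 = 170.
Row 1 needs 170; the known cells sum to 133, so (1,5) = 37.
From row 4, 170 − (1 + 34 + 67 + 25) gives (4,1) = 43.
Row 5 needs 170; the known cells sum to 139, so (5,1) = 31.
From column 1, 170 − (70 + 7 + 43 + 31) gives (2,1) = 19.
From column 2, 170 − (13 + 52 + 1 + 64) gives (3,2) = 40.
From column 3, 170 − (46 + 58 + 34 + 22) gives (2,3) = 10.
Using column 5: 37 + 49 + 25 + (-2) + ? → (2,5) = 170 − 109 = 61.
Row 2 must total 170; the given cells sum to 142, so (2,4) = 28.
Row 3 must total 170; the given cells sum to 154, so (3,4) = 16.

16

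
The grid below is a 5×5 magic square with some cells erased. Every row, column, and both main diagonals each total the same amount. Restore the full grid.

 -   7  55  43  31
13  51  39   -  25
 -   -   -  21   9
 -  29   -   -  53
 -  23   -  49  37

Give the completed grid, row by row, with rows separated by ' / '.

19 7 55 43 31 / 13 51 39 27 25 / 47 45 33 21 9 / 41 29 17 15 53 / 35 23 11 49 37

Column 5 is already complete: 31 + 25 + 9 + 53 + 37 = 155, so that is the magic constant.
Row 1: 7 + 55 + 43 + 31 + ? = 155, so (1,1) = 19.
Using row 2: 13 + 51 + 39 + 25 + ? → (2,4) = 155 − 128 = 27.
The remaining cell in column 2 is (3,2) = 155 − 110 = 45.
Column 4 needs 155; the known cells sum to 140, so (4,4) = 15.
The remaining cell in main diagonal is (3,3) = 155 − 122 = 33.
The remaining cell in anti-diagonal is (5,1) = 155 − 120 = 35.
Row 3 needs 155; the known cells sum to 108, so (3,1) = 47.
Using row 5: 35 + 23 + 49 + 37 + ? → (5,3) = 155 − 144 = 11.
The remaining cell in column 1 is (4,1) = 155 − 114 = 41.
Column 3 must total 155; the given cells sum to 138, so (4,3) = 17.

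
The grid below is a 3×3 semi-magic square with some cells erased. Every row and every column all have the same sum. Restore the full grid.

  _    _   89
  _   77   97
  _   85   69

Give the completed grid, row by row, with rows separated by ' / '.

Column 3 is already complete: 89 + 97 + 69 = 255, so that is the magic constant.
Using row 2: 77 + 97 + ? → (2,1) = 255 − 174 = 81.
Row 3: 85 + 69 + ? = 255, so (3,1) = 101.
The remaining cell in column 1 is (1,1) = 255 − 182 = 73.
From column 2, 255 − (77 + 85) gives (1,2) = 93.

73 93 89 / 81 77 97 / 101 85 69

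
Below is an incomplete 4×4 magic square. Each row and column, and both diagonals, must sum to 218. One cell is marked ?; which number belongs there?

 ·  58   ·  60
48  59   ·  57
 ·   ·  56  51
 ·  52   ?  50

Row 2: 48 + 59 + 57 + ? = 218, so (2,3) = 54.
From column 2, 218 − (58 + 59 + 52) gives (3,2) = 49.
The remaining cell in main diagonal is (1,1) = 218 − 165 = 53.
Anti-diagonal must total 218; the given cells sum to 163, so (4,1) = 55.
Using row 1: 53 + 58 + 60 + ? → (1,3) = 218 − 171 = 47.
Row 3 needs 218; the known cells sum to 156, so (3,1) = 62.
Row 4 needs 218; the known cells sum to 157, so (4,3) = 61.

61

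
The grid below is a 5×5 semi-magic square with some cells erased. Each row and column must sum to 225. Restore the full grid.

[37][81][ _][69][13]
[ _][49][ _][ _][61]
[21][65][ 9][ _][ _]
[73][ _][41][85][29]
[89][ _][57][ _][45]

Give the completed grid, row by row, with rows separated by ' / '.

Using row 1: 37 + 81 + 69 + 13 + ? → (1,3) = 225 − 200 = 25.
The remaining cell in row 4 is (4,2) = 225 − 228 = -3.
From column 1, 225 − (37 + 21 + 73 + 89) gives (2,1) = 5.
Using column 2: 81 + 49 + 65 + (-3) + ? → (5,2) = 225 − 192 = 33.
Column 3 needs 225; the known cells sum to 132, so (2,3) = 93.
The remaining cell in column 5 is (3,5) = 225 − 148 = 77.
The remaining cell in row 2 is (2,4) = 225 − 208 = 17.
Row 3 must total 225; the given cells sum to 172, so (3,4) = 53.
Row 5: 89 + 33 + 57 + 45 + ? = 225, so (5,4) = 1.

37 81 25 69 13 / 5 49 93 17 61 / 21 65 9 53 77 / 73 -3 41 85 29 / 89 33 57 1 45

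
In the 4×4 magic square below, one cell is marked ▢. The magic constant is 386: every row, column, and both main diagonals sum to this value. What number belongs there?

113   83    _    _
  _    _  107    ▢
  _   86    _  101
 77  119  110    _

Using row 4: 77 + 119 + 110 + ? → (4,4) = 386 − 306 = 80.
Column 2: 83 + 86 + 119 + ? = 386, so (2,2) = 98.
Using main diagonal: 113 + 98 + 80 + ? → (3,3) = 386 − 291 = 95.
Anti-diagonal: 107 + 86 + 77 + ? = 386, so (1,4) = 116.
The remaining cell in row 1 is (1,3) = 386 − 312 = 74.
Row 3 needs 386; the known cells sum to 282, so (3,1) = 104.
Column 1 must total 386; the given cells sum to 294, so (2,1) = 92.
Using column 4: 116 + 101 + 80 + ? → (2,4) = 386 − 297 = 89.

89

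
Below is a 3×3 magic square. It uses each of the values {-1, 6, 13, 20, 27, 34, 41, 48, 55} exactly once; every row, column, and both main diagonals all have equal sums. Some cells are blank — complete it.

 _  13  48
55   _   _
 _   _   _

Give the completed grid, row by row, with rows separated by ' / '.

20 13 48 / 55 27 -1 / 6 41 34

The 9 entries sum to 243, so each line sums to 243/3 = 81.
Row 1 needs 81; the known cells sum to 61, so (1,1) = 20.
Column 1: 20 + 55 + ? = 81, so (3,1) = 6.
Using anti-diagonal: 48 + 6 + ? → (2,2) = 81 − 54 = 27.
Row 2: 55 + 27 + ? = 81, so (2,3) = -1.
Column 2 needs 81; the known cells sum to 40, so (3,2) = 41.
Using column 3: 48 + (-1) + ? → (3,3) = 81 − 47 = 34.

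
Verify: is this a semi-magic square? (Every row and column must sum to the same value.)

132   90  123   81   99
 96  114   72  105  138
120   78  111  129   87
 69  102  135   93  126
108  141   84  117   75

Row 1: 132 + 90 + 123 + 81 + 99 = 525.
Row 2: 96 + 114 + 72 + 105 + 138 = 525.
Row 3: 120 + 78 + 111 + 129 + 87 = 525.
Row 4: 69 + 102 + 135 + 93 + 126 = 525.
Row 5: 108 + 141 + 84 + 117 + 75 = 525.
Column 1: 132 + 96 + 120 + 69 + 108 = 525.
Column 2: 90 + 114 + 78 + 102 + 141 = 525.
Column 3: 123 + 72 + 111 + 135 + 84 = 525.
Column 4: 81 + 105 + 129 + 93 + 117 = 525.
Column 5: 99 + 138 + 87 + 126 + 75 = 525.
All lines sum to 525.

Yes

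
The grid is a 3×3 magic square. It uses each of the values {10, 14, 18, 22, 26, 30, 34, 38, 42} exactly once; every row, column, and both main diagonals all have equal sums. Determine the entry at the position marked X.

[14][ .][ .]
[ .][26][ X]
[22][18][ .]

The 9 entries sum to 234, so each line sums to 234/3 = 78.
Using row 3: 22 + 18 + ? → (3,3) = 78 − 40 = 38.
Column 1 must total 78; the given cells sum to 36, so (2,1) = 42.
Column 2 must total 78; the given cells sum to 44, so (1,2) = 34.
Anti-diagonal must total 78; the given cells sum to 48, so (1,3) = 30.
From row 2, 78 − (42 + 26) gives (2,3) = 10.

10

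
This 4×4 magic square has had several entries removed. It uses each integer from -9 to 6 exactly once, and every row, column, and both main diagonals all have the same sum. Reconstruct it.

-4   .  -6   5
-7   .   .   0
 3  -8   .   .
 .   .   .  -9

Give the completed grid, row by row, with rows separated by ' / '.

The entries are -9 through 6, which sum to -24, so each line sums to -24/4 = -6.
From row 1, -6 − (-4 + (-6) + 5) gives (1,2) = -1.
From column 1, -6 − (-4 + (-7) + 3) gives (4,1) = 2.
From column 4, -6 − (5 + 0 + (-9)) gives (3,4) = -2.
Anti-diagonal must total -6; the given cells sum to -1, so (2,3) = -5.
Row 2 must total -6; the given cells sum to -12, so (2,2) = 6.
The remaining cell in row 3 is (3,3) = -6 − (-7) = 1.
Column 2 must total -6; the given cells sum to -3, so (4,2) = -3.
The remaining cell in column 3 is (4,3) = -6 − (-10) = 4.

-4 -1 -6 5 / -7 6 -5 0 / 3 -8 1 -2 / 2 -3 4 -9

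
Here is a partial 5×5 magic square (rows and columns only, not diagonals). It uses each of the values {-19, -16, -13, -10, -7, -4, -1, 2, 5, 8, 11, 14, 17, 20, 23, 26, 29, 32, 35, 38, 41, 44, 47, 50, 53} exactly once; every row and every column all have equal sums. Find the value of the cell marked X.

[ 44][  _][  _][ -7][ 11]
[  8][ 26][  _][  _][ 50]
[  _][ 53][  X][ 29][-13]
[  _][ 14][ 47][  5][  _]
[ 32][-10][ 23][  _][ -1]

-4

The 25 entries sum to 425, so each line sums to 425/5 = 85.
Row 5 must total 85; the given cells sum to 44, so (5,4) = 41.
Column 2 needs 85; the known cells sum to 83, so (1,2) = 2.
Column 4 must total 85; the given cells sum to 68, so (2,4) = 17.
Column 5: 11 + 50 + (-13) + (-1) + ? = 85, so (4,5) = 38.
Using row 1: 44 + 2 + (-7) + 11 + ? → (1,3) = 85 − 50 = 35.
From row 2, 85 − (8 + 26 + 17 + 50) gives (2,3) = -16.
The remaining cell in row 4 is (4,1) = 85 − 104 = -19.
Column 1 needs 85; the known cells sum to 65, so (3,1) = 20.
The remaining cell in column 3 is (3,3) = 85 − 89 = -4.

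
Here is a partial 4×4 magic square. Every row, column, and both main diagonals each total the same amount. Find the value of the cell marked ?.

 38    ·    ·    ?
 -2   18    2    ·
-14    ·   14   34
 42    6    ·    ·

-10

Column 1 is complete and sums to 64; that is the magic constant.
Row 2 needs 64; the known cells sum to 18, so (2,4) = 46.
Row 3 must total 64; the given cells sum to 34, so (3,2) = 30.
Column 2 must total 64; the given cells sum to 54, so (1,2) = 10.
From main diagonal, 64 − (38 + 18 + 14) gives (4,4) = -6.
Anti-diagonal needs 64; the known cells sum to 74, so (1,4) = -10.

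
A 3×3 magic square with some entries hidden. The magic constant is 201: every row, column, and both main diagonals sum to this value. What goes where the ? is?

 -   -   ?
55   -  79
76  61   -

Row 2: 55 + 79 + ? = 201, so (2,2) = 67.
From row 3, 201 − (76 + 61) gives (3,3) = 64.
Column 1 needs 201; the known cells sum to 131, so (1,1) = 70.
Column 2 needs 201; the known cells sum to 128, so (1,2) = 73.
The remaining cell in column 3 is (1,3) = 201 − 143 = 58.

58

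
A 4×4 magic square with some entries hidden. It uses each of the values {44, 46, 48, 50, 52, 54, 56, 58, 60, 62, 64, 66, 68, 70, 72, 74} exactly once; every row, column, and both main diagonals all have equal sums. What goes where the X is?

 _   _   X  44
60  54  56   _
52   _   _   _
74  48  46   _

70

The 16 entries sum to 944, so each line sums to 944/4 = 236.
From row 2, 236 − (60 + 54 + 56) gives (2,4) = 66.
Row 4: 74 + 48 + 46 + ? = 236, so (4,4) = 68.
Column 1 needs 236; the known cells sum to 186, so (1,1) = 50.
Using column 4: 44 + 66 + 68 + ? → (3,4) = 236 − 178 = 58.
Main diagonal must total 236; the given cells sum to 172, so (3,3) = 64.
From anti-diagonal, 236 − (44 + 56 + 74) gives (3,2) = 62.
Column 2: 54 + 62 + 48 + ? = 236, so (1,2) = 72.
The remaining cell in column 3 is (1,3) = 236 − 166 = 70.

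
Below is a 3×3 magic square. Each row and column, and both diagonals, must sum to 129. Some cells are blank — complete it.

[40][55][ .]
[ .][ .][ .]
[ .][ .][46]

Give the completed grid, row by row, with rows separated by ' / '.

The remaining cell in row 1 is (1,3) = 129 − 95 = 34.
Using column 3: 34 + 46 + ? → (2,3) = 129 − 80 = 49.
Using main diagonal: 40 + 46 + ? → (2,2) = 129 − 86 = 43.
Anti-diagonal: 34 + 43 + ? = 129, so (3,1) = 52.
Row 2 must total 129; the given cells sum to 92, so (2,1) = 37.
Using row 3: 52 + 46 + ? → (3,2) = 129 − 98 = 31.

40 55 34 / 37 43 49 / 52 31 46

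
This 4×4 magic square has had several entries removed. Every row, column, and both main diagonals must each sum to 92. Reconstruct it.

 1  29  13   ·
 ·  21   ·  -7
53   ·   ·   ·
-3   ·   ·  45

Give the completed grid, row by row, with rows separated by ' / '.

Row 1 must total 92; the given cells sum to 43, so (1,4) = 49.
Column 1: 1 + 53 + (-3) + ? = 92, so (2,1) = 41.
Column 4 needs 92; the known cells sum to 87, so (3,4) = 5.
Main diagonal: 1 + 21 + 45 + ? = 92, so (3,3) = 25.
Row 2 needs 92; the known cells sum to 55, so (2,3) = 37.
Row 3: 53 + 25 + 5 + ? = 92, so (3,2) = 9.
Column 2 needs 92; the known cells sum to 59, so (4,2) = 33.
Column 3 needs 92; the known cells sum to 75, so (4,3) = 17.

1 29 13 49 / 41 21 37 -7 / 53 9 25 5 / -3 33 17 45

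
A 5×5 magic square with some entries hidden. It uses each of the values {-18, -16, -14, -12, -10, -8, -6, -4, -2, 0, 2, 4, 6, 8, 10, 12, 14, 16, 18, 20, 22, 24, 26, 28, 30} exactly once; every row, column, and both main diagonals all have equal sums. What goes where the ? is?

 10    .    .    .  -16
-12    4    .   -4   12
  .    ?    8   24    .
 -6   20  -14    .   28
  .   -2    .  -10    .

The 25 entries sum to 150, so each line sums to 150/5 = 30.
Using row 2: -12 + 4 + (-4) + 12 + ? → (2,3) = 30 − 0 = 30.
Row 4 needs 30; the known cells sum to 28, so (4,4) = 2.
Column 4 must total 30; the given cells sum to 12, so (1,4) = 18.
Using main diagonal: 10 + 4 + 8 + 2 + ? → (5,5) = 30 − 24 = 6.
The remaining cell in anti-diagonal is (5,1) = 30 − 8 = 22.
Row 5 must total 30; the given cells sum to 16, so (5,3) = 14.
Using column 1: 10 + (-12) + (-6) + 22 + ? → (3,1) = 30 − 14 = 16.
Using column 3: 30 + 8 + (-14) + 14 + ? → (1,3) = 30 − 38 = -8.
Using column 5: -16 + 12 + 28 + 6 + ? → (3,5) = 30 − 30 = 0.
Row 1 must total 30; the given cells sum to 4, so (1,2) = 26.
The remaining cell in row 3 is (3,2) = 30 − 48 = -18.

-18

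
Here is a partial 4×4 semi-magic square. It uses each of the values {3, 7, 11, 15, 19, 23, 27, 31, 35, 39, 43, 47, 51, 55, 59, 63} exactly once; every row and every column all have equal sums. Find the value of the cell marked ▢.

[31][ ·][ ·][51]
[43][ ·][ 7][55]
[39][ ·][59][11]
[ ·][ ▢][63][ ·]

The 16 entries sum to 528, so each line sums to 528/4 = 132.
From row 2, 132 − (43 + 7 + 55) gives (2,2) = 27.
From row 3, 132 − (39 + 59 + 11) gives (3,2) = 23.
Using column 1: 31 + 43 + 39 + ? → (4,1) = 132 − 113 = 19.
Column 3 needs 132; the known cells sum to 129, so (1,3) = 3.
Column 4 needs 132; the known cells sum to 117, so (4,4) = 15.
The remaining cell in row 1 is (1,2) = 132 − 85 = 47.
Row 4 must total 132; the given cells sum to 97, so (4,2) = 35.

35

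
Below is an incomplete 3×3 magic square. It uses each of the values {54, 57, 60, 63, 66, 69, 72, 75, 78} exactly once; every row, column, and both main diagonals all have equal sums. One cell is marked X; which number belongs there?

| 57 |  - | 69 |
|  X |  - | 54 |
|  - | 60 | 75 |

The 9 entries sum to 594, so each line sums to 594/3 = 198.
From row 1, 198 − (57 + 69) gives (1,2) = 72.
The remaining cell in row 3 is (3,1) = 198 − 135 = 63.
Column 1: 57 + 63 + ? = 198, so (2,1) = 78.

78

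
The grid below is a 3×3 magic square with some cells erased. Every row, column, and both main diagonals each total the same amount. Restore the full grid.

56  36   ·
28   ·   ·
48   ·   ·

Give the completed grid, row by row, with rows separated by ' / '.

Column 1 is already complete: 56 + 28 + 48 = 132, so that is the magic constant.
Row 1: 56 + 36 + ? = 132, so (1,3) = 40.
Anti-diagonal: 40 + 48 + ? = 132, so (2,2) = 44.
Row 2 needs 132; the known cells sum to 72, so (2,3) = 60.
Column 2 needs 132; the known cells sum to 80, so (3,2) = 52.
Column 3 needs 132; the known cells sum to 100, so (3,3) = 32.

56 36 40 / 28 44 60 / 48 52 32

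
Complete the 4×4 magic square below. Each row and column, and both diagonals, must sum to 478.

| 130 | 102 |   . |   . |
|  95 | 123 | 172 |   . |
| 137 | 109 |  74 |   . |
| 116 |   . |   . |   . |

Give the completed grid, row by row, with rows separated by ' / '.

130 102 165 81 / 95 123 172 88 / 137 109 74 158 / 116 144 67 151

Row 2: 95 + 123 + 172 + ? = 478, so (2,4) = 88.
Row 3 needs 478; the known cells sum to 320, so (3,4) = 158.
Column 2 must total 478; the given cells sum to 334, so (4,2) = 144.
The remaining cell in main diagonal is (4,4) = 478 − 327 = 151.
From anti-diagonal, 478 − (172 + 109 + 116) gives (1,4) = 81.
Row 1 must total 478; the given cells sum to 313, so (1,3) = 165.
From row 4, 478 − (116 + 144 + 151) gives (4,3) = 67.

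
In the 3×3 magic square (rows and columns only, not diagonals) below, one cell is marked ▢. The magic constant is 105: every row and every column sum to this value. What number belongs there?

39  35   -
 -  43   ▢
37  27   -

33

Row 1: 39 + 35 + ? = 105, so (1,3) = 31.
Row 3 must total 105; the given cells sum to 64, so (3,3) = 41.
Column 1 needs 105; the known cells sum to 76, so (2,1) = 29.
Column 3: 31 + 41 + ? = 105, so (2,3) = 33.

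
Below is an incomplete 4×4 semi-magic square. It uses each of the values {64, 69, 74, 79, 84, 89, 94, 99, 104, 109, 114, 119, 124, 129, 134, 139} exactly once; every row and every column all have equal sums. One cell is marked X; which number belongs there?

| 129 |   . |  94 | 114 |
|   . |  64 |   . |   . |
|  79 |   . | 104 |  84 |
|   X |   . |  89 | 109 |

The 16 entries sum to 1624, so each line sums to 1624/4 = 406.
From row 1, 406 − (129 + 94 + 114) gives (1,2) = 69.
Row 3 must total 406; the given cells sum to 267, so (3,2) = 139.
Column 2 must total 406; the given cells sum to 272, so (4,2) = 134.
Column 3 needs 406; the known cells sum to 287, so (2,3) = 119.
From column 4, 406 − (114 + 84 + 109) gives (2,4) = 99.
From row 2, 406 − (64 + 119 + 99) gives (2,1) = 124.
Row 4 needs 406; the known cells sum to 332, so (4,1) = 74.

74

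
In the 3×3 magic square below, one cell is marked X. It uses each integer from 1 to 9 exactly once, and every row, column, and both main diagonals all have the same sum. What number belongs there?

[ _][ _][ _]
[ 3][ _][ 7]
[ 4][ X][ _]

9

The entries are 1 through 9, which sum to 45, so each line sums to 45/3 = 15.
Row 2 must total 15; the given cells sum to 10, so (2,2) = 5.
Column 1 must total 15; the given cells sum to 7, so (1,1) = 8.
From main diagonal, 15 − (8 + 5) gives (3,3) = 2.
The remaining cell in anti-diagonal is (1,3) = 15 − 9 = 6.
From row 1, 15 − (8 + 6) gives (1,2) = 1.
Row 3: 4 + 2 + ? = 15, so (3,2) = 9.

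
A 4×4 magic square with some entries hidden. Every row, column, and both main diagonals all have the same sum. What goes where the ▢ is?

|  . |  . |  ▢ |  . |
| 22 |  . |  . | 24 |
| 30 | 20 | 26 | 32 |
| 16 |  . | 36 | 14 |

Row 3 is complete and sums to 108; that is the magic constant.
Row 4 needs 108; the known cells sum to 66, so (4,2) = 42.
Using column 1: 22 + 30 + 16 + ? → (1,1) = 108 − 68 = 40.
Column 4 needs 108; the known cells sum to 70, so (1,4) = 38.
Main diagonal needs 108; the known cells sum to 80, so (2,2) = 28.
From anti-diagonal, 108 − (38 + 20 + 16) gives (2,3) = 34.
Column 2 needs 108; the known cells sum to 90, so (1,2) = 18.
From column 3, 108 − (34 + 26 + 36) gives (1,3) = 12.

12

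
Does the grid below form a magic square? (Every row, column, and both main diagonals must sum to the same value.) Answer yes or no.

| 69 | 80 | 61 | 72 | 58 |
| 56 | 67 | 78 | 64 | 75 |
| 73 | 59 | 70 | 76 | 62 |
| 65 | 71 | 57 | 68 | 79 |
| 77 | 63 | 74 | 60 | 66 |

Row 1: 69 + 80 + 61 + 72 + 58 = 340.
Row 2: 56 + 67 + 78 + 64 + 75 = 340.
Row 3: 73 + 59 + 70 + 76 + 62 = 340.
Row 4: 65 + 71 + 57 + 68 + 79 = 340.
Row 5: 77 + 63 + 74 + 60 + 66 = 340.
Column 1: 69 + 56 + 73 + 65 + 77 = 340.
Column 2: 80 + 67 + 59 + 71 + 63 = 340.
Column 3: 61 + 78 + 70 + 57 + 74 = 340.
Column 4: 72 + 64 + 76 + 68 + 60 = 340.
Column 5: 58 + 75 + 62 + 79 + 66 = 340.
Main diagonal: 69 + 67 + 70 + 68 + 66 = 340.
Anti-diagonal: 58 + 64 + 70 + 71 + 77 = 340.
All lines sum to 340.

Yes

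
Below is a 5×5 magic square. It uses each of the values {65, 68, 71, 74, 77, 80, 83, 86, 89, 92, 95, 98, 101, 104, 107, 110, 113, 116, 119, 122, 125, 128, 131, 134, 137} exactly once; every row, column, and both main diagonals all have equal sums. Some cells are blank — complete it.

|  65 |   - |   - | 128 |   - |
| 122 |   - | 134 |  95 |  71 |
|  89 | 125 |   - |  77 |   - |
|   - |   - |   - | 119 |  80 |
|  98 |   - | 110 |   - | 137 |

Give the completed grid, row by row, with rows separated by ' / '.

65 116 92 128 104 / 122 83 134 95 71 / 89 125 101 77 113 / 131 107 68 119 80 / 98 74 110 86 137

The 25 entries sum to 2525, so each line sums to 2525/5 = 505.
Row 2 needs 505; the known cells sum to 422, so (2,2) = 83.
Using column 1: 65 + 122 + 89 + 98 + ? → (4,1) = 505 − 374 = 131.
Column 4 needs 505; the known cells sum to 419, so (5,4) = 86.
Main diagonal: 65 + 83 + 119 + 137 + ? = 505, so (3,3) = 101.
The remaining cell in row 3 is (3,5) = 505 − 392 = 113.
Using row 5: 98 + 110 + 86 + 137 + ? → (5,2) = 505 − 431 = 74.
Column 5 needs 505; the known cells sum to 401, so (1,5) = 104.
Anti-diagonal: 104 + 95 + 101 + 98 + ? = 505, so (4,2) = 107.
Row 4 needs 505; the known cells sum to 437, so (4,3) = 68.
From column 2, 505 − (83 + 125 + 107 + 74) gives (1,2) = 116.
Using column 3: 134 + 101 + 68 + 110 + ? → (1,3) = 505 − 413 = 92.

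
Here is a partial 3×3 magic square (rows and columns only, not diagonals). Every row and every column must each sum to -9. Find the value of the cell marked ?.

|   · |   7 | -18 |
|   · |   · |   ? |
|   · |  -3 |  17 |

Using row 1: 7 + (-18) + ? → (1,1) = -9 − (-11) = 2.
Row 3 needs -9; the known cells sum to 14, so (3,1) = -23.
Column 1 must total -9; the given cells sum to -21, so (2,1) = 12.
The remaining cell in column 2 is (2,2) = -9 − 4 = -13.
Column 3: -18 + 17 + ? = -9, so (2,3) = -8.

-8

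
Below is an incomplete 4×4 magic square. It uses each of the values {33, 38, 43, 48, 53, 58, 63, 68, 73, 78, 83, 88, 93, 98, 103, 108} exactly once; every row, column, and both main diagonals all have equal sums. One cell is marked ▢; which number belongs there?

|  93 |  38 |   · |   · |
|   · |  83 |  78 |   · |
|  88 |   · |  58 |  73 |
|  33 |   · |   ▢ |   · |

103

The 16 entries sum to 1128, so each line sums to 1128/4 = 282.
Row 3 needs 282; the known cells sum to 219, so (3,2) = 63.
Column 1 needs 282; the known cells sum to 214, so (2,1) = 68.
Column 2: 38 + 83 + 63 + ? = 282, so (4,2) = 98.
Using main diagonal: 93 + 83 + 58 + ? → (4,4) = 282 − 234 = 48.
From anti-diagonal, 282 − (78 + 63 + 33) gives (1,4) = 108.
Row 1 needs 282; the known cells sum to 239, so (1,3) = 43.
Row 2 needs 282; the known cells sum to 229, so (2,4) = 53.
From row 4, 282 − (33 + 98 + 48) gives (4,3) = 103.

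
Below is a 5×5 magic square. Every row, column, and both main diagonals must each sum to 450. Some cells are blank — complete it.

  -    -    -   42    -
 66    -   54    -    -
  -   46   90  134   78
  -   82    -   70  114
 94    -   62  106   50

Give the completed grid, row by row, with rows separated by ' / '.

130 74 118 42 86 / 66 110 54 98 122 / 102 46 90 134 78 / 58 82 126 70 114 / 94 138 62 106 50

Using row 3: 46 + 90 + 134 + 78 + ? → (3,1) = 450 − 348 = 102.
Row 5: 94 + 62 + 106 + 50 + ? = 450, so (5,2) = 138.
Column 4 needs 450; the known cells sum to 352, so (2,4) = 98.
Anti-diagonal must total 450; the given cells sum to 364, so (1,5) = 86.
Column 5: 86 + 78 + 114 + 50 + ? = 450, so (2,5) = 122.
The remaining cell in row 2 is (2,2) = 450 − 340 = 110.
From column 2, 450 − (110 + 46 + 82 + 138) gives (1,2) = 74.
Using main diagonal: 110 + 90 + 70 + 50 + ? → (1,1) = 450 − 320 = 130.
Using row 1: 130 + 74 + 42 + 86 + ? → (1,3) = 450 − 332 = 118.
From column 1, 450 − (130 + 66 + 102 + 94) gives (4,1) = 58.
The remaining cell in column 3 is (4,3) = 450 − 324 = 126.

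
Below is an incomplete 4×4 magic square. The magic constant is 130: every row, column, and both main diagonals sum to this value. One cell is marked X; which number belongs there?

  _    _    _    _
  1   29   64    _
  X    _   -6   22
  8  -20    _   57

The remaining cell in row 2 is (2,4) = 130 − 94 = 36.
Row 4 must total 130; the given cells sum to 45, so (4,3) = 85.
The remaining cell in column 3 is (1,3) = 130 − 143 = -13.
Column 4 needs 130; the known cells sum to 115, so (1,4) = 15.
Main diagonal needs 130; the known cells sum to 80, so (1,1) = 50.
Anti-diagonal must total 130; the given cells sum to 87, so (3,2) = 43.
Row 1 needs 130; the known cells sum to 52, so (1,2) = 78.
Row 3 must total 130; the given cells sum to 59, so (3,1) = 71.

71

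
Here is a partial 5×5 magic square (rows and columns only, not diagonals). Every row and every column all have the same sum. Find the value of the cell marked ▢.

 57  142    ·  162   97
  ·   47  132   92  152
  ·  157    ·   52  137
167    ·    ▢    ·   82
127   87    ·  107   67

Column 5 is complete and sums to 535; that is the magic constant.
Row 1 needs 535; the known cells sum to 458, so (1,3) = 77.
The remaining cell in row 2 is (2,1) = 535 − 423 = 112.
Row 5 needs 535; the known cells sum to 388, so (5,3) = 147.
Using column 1: 57 + 112 + 167 + 127 + ? → (3,1) = 535 − 463 = 72.
Column 2 needs 535; the known cells sum to 433, so (4,2) = 102.
Column 4 must total 535; the given cells sum to 413, so (4,4) = 122.
Row 3: 72 + 157 + 52 + 137 + ? = 535, so (3,3) = 117.
Row 4 needs 535; the known cells sum to 473, so (4,3) = 62.

62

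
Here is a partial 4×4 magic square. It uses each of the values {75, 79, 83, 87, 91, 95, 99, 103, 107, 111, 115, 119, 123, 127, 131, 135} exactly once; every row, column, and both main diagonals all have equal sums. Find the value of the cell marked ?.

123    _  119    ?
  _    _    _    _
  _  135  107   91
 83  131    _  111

The 16 entries sum to 1680, so each line sums to 1680/4 = 420.
Row 3: 135 + 107 + 91 + ? = 420, so (3,1) = 87.
Row 4 needs 420; the known cells sum to 325, so (4,3) = 95.
Column 1 needs 420; the known cells sum to 293, so (2,1) = 127.
Column 3 must total 420; the given cells sum to 321, so (2,3) = 99.
Main diagonal: 123 + 107 + 111 + ? = 420, so (2,2) = 79.
Anti-diagonal must total 420; the given cells sum to 317, so (1,4) = 103.

103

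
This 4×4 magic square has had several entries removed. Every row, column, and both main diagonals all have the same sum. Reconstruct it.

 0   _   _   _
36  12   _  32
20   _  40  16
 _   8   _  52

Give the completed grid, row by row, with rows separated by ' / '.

0 56 44 4 / 36 12 24 32 / 20 28 40 16 / 48 8 -4 52

Main diagonal is already complete: 0 + 12 + 40 + 52 = 104, so that is the magic constant.
The remaining cell in row 2 is (2,3) = 104 − 80 = 24.
Row 3 must total 104; the given cells sum to 76, so (3,2) = 28.
Column 1 must total 104; the given cells sum to 56, so (4,1) = 48.
Column 2 must total 104; the given cells sum to 48, so (1,2) = 56.
Column 4 needs 104; the known cells sum to 100, so (1,4) = 4.
Row 1 needs 104; the known cells sum to 60, so (1,3) = 44.
The remaining cell in row 4 is (4,3) = 104 − 108 = -4.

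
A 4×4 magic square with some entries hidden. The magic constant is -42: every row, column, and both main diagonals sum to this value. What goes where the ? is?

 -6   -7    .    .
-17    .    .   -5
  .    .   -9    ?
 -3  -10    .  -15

Row 4 needs -42; the known cells sum to -28, so (4,3) = -14.
The remaining cell in column 1 is (3,1) = -42 − (-26) = -16.
Main diagonal must total -42; the given cells sum to -30, so (2,2) = -12.
Using row 2: -17 + (-12) + (-5) + ? → (2,3) = -42 − (-34) = -8.
Using column 2: -7 + (-12) + (-10) + ? → (3,2) = -42 − (-29) = -13.
Using column 3: -8 + (-9) + (-14) + ? → (1,3) = -42 − (-31) = -11.
Anti-diagonal needs -42; the known cells sum to -24, so (1,4) = -18.
Row 3: -16 + (-13) + (-9) + ? = -42, so (3,4) = -4.

-4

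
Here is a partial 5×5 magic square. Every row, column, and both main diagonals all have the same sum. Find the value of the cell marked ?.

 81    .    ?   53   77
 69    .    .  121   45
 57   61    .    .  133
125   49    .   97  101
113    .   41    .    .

Column 1 is complete and sums to 445; that is the magic constant.
The remaining cell in row 4 is (4,3) = 445 − 372 = 73.
Column 5 must total 445; the given cells sum to 356, so (5,5) = 89.
From anti-diagonal, 445 − (77 + 121 + 49 + 113) gives (3,3) = 85.
The remaining cell in row 3 is (3,4) = 445 − 336 = 109.
Column 4 needs 445; the known cells sum to 380, so (5,4) = 65.
Main diagonal needs 445; the known cells sum to 352, so (2,2) = 93.
Row 2: 69 + 93 + 121 + 45 + ? = 445, so (2,3) = 117.
Row 5: 113 + 41 + 65 + 89 + ? = 445, so (5,2) = 137.
Column 2 needs 445; the known cells sum to 340, so (1,2) = 105.
The remaining cell in column 3 is (1,3) = 445 − 316 = 129.

129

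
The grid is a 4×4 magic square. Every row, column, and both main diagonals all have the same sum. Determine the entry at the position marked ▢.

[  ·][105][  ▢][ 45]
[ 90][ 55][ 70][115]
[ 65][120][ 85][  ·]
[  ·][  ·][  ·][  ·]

Row 2 is complete and sums to 330; that is the magic constant.
Row 3 needs 330; the known cells sum to 270, so (3,4) = 60.
The remaining cell in column 2 is (4,2) = 330 − 280 = 50.
The remaining cell in column 4 is (4,4) = 330 − 220 = 110.
Using main diagonal: 55 + 85 + 110 + ? → (1,1) = 330 − 250 = 80.
Using anti-diagonal: 45 + 70 + 120 + ? → (4,1) = 330 − 235 = 95.
Using row 1: 80 + 105 + 45 + ? → (1,3) = 330 − 230 = 100.

100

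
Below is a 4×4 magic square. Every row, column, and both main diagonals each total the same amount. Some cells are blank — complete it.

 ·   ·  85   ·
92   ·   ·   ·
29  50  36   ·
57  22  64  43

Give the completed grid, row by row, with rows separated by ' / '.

8 15 85 78 / 92 99 1 -6 / 29 50 36 71 / 57 22 64 43

Row 4 is already complete: 57 + 22 + 64 + 43 = 186, so that is the magic constant.
The remaining cell in row 3 is (3,4) = 186 − 115 = 71.
Column 1 must total 186; the given cells sum to 178, so (1,1) = 8.
The remaining cell in column 3 is (2,3) = 186 − 185 = 1.
Main diagonal: 8 + 36 + 43 + ? = 186, so (2,2) = 99.
Using anti-diagonal: 1 + 50 + 57 + ? → (1,4) = 186 − 108 = 78.
From row 1, 186 − (8 + 85 + 78) gives (1,2) = 15.
The remaining cell in row 2 is (2,4) = 186 − 192 = -6.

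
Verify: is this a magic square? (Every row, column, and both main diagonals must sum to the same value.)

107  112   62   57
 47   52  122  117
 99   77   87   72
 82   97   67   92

No — row 3 sums to 335 but column 4 sums to 338.

Row 1: 107 + 112 + 62 + 57 = 338.
Row 2: 47 + 52 + 122 + 117 = 338.
Row 3: 99 + 77 + 87 + 72 = 335.
Row 4: 82 + 97 + 67 + 92 = 338.
Column 1: 107 + 47 + 99 + 82 = 335.
Column 2: 112 + 52 + 77 + 97 = 338.
Column 3: 62 + 122 + 87 + 67 = 338.
Column 4: 57 + 117 + 72 + 92 = 338.
Main diagonal: 107 + 52 + 87 + 92 = 338.
Anti-diagonal: 57 + 122 + 77 + 82 = 338.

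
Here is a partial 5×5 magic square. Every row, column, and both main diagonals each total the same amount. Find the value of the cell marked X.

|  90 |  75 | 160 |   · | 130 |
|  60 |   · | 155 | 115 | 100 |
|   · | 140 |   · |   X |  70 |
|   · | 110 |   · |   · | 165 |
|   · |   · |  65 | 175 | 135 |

Column 5 is complete and sums to 600; that is the magic constant.
The remaining cell in row 1 is (1,4) = 600 − 455 = 145.
The remaining cell in row 2 is (2,2) = 600 − 430 = 170.
Using column 2: 75 + 170 + 140 + 110 + ? → (5,2) = 600 − 495 = 105.
Row 5: 105 + 65 + 175 + 135 + ? = 600, so (5,1) = 120.
From anti-diagonal, 600 − (130 + 115 + 110 + 120) gives (3,3) = 125.
Column 3 needs 600; the known cells sum to 505, so (4,3) = 95.
Main diagonal must total 600; the given cells sum to 520, so (4,4) = 80.
From row 4, 600 − (110 + 95 + 80 + 165) gives (4,1) = 150.
The remaining cell in column 1 is (3,1) = 600 − 420 = 180.
Column 4 needs 600; the known cells sum to 515, so (3,4) = 85.

85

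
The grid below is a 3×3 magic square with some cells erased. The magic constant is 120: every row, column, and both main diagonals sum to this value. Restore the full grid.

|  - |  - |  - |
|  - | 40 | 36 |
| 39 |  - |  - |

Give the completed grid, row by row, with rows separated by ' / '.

Using row 2: 40 + 36 + ? → (2,1) = 120 − 76 = 44.
Column 1: 44 + 39 + ? = 120, so (1,1) = 37.
Using main diagonal: 37 + 40 + ? → (3,3) = 120 − 77 = 43.
Anti-diagonal: 40 + 39 + ? = 120, so (1,3) = 41.
Row 1 needs 120; the known cells sum to 78, so (1,2) = 42.
Using row 3: 39 + 43 + ? → (3,2) = 120 − 82 = 38.

37 42 41 / 44 40 36 / 39 38 43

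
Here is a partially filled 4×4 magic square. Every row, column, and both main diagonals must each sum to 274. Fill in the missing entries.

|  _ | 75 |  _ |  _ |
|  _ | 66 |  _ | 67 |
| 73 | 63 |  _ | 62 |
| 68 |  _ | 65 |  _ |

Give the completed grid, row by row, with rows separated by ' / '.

Row 3 needs 274; the known cells sum to 198, so (3,3) = 76.
The remaining cell in column 2 is (4,2) = 274 − 204 = 70.
Using row 4: 68 + 70 + 65 + ? → (4,4) = 274 − 203 = 71.
Column 4 needs 274; the known cells sum to 200, so (1,4) = 74.
Main diagonal must total 274; the given cells sum to 213, so (1,1) = 61.
Anti-diagonal: 74 + 63 + 68 + ? = 274, so (2,3) = 69.
The remaining cell in row 1 is (1,3) = 274 − 210 = 64.
Using row 2: 66 + 69 + 67 + ? → (2,1) = 274 − 202 = 72.

61 75 64 74 / 72 66 69 67 / 73 63 76 62 / 68 70 65 71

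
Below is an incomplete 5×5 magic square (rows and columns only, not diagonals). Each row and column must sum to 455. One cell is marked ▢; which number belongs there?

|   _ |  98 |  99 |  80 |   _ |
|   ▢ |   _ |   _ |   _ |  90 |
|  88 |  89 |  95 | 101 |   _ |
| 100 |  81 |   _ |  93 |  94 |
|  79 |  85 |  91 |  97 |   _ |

96

Row 3 must total 455; the given cells sum to 373, so (3,5) = 82.
The remaining cell in row 4 is (4,3) = 455 − 368 = 87.
Row 5 must total 455; the given cells sum to 352, so (5,5) = 103.
Column 2 must total 455; the given cells sum to 353, so (2,2) = 102.
Column 3 needs 455; the known cells sum to 372, so (2,3) = 83.
Column 4 needs 455; the known cells sum to 371, so (2,4) = 84.
Column 5 needs 455; the known cells sum to 369, so (1,5) = 86.
Row 1: 98 + 99 + 80 + 86 + ? = 455, so (1,1) = 92.
The remaining cell in row 2 is (2,1) = 455 − 359 = 96.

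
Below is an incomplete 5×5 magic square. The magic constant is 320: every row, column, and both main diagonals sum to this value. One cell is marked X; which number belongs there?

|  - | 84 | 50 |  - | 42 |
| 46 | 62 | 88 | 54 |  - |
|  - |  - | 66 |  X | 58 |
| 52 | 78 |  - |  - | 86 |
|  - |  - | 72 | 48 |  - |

82

Row 2 needs 320; the known cells sum to 250, so (2,5) = 70.
Column 3 must total 320; the given cells sum to 276, so (4,3) = 44.
From column 5, 320 − (42 + 70 + 58 + 86) gives (5,5) = 64.
Anti-diagonal must total 320; the given cells sum to 240, so (5,1) = 80.
Row 4 must total 320; the given cells sum to 260, so (4,4) = 60.
The remaining cell in row 5 is (5,2) = 320 − 264 = 56.
Using column 2: 84 + 62 + 78 + 56 + ? → (3,2) = 320 − 280 = 40.
Main diagonal must total 320; the given cells sum to 252, so (1,1) = 68.
The remaining cell in row 1 is (1,4) = 320 − 244 = 76.
Column 1 must total 320; the given cells sum to 246, so (3,1) = 74.
Column 4: 76 + 54 + 60 + 48 + ? = 320, so (3,4) = 82.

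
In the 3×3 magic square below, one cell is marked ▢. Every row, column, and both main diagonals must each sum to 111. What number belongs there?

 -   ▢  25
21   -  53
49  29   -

45

Row 2 must total 111; the given cells sum to 74, so (2,2) = 37.
Row 3 needs 111; the known cells sum to 78, so (3,3) = 33.
The remaining cell in column 1 is (1,1) = 111 − 70 = 41.
Column 2 needs 111; the known cells sum to 66, so (1,2) = 45.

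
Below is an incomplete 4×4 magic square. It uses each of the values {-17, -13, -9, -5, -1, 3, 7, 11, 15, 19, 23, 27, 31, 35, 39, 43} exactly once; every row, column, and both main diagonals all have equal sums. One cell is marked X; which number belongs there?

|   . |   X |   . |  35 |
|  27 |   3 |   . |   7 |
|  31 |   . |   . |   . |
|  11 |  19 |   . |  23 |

39

The 16 entries sum to 208, so each line sums to 208/4 = 52.
Row 2: 27 + 3 + 7 + ? = 52, so (2,3) = 15.
Row 4 must total 52; the given cells sum to 53, so (4,3) = -1.
The remaining cell in column 1 is (1,1) = 52 − 69 = -17.
From column 4, 52 − (35 + 7 + 23) gives (3,4) = -13.
Main diagonal: -17 + 3 + 23 + ? = 52, so (3,3) = 43.
Anti-diagonal needs 52; the known cells sum to 61, so (3,2) = -9.
Column 2 needs 52; the known cells sum to 13, so (1,2) = 39.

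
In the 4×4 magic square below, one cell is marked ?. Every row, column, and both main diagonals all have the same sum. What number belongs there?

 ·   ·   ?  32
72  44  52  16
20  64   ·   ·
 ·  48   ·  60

Row 2 is complete and sums to 184; that is the magic constant.
Column 2 needs 184; the known cells sum to 156, so (1,2) = 28.
Using column 4: 32 + 16 + 60 + ? → (3,4) = 184 − 108 = 76.
Using anti-diagonal: 32 + 52 + 64 + ? → (4,1) = 184 − 148 = 36.
Row 3 must total 184; the given cells sum to 160, so (3,3) = 24.
The remaining cell in row 4 is (4,3) = 184 − 144 = 40.
The remaining cell in column 1 is (1,1) = 184 − 128 = 56.
Using column 3: 52 + 24 + 40 + ? → (1,3) = 184 − 116 = 68.

68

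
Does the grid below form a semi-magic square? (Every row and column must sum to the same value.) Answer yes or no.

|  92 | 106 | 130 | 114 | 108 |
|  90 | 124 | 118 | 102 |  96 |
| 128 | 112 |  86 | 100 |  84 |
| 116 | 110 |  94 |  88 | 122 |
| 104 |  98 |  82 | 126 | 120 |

Row 1: 92 + 106 + 130 + 114 + 108 = 550.
Row 2: 90 + 124 + 118 + 102 + 96 = 530.
Row 3: 128 + 112 + 86 + 100 + 84 = 510.
Row 4: 116 + 110 + 94 + 88 + 122 = 530.
Row 5: 104 + 98 + 82 + 126 + 120 = 530.
Column 1: 92 + 90 + 128 + 116 + 104 = 530.
Column 2: 106 + 124 + 112 + 110 + 98 = 550.
Column 3: 130 + 118 + 86 + 94 + 82 = 510.
Column 4: 114 + 102 + 100 + 88 + 126 = 530.
Column 5: 108 + 96 + 84 + 122 + 120 = 530.

No — row 5 sums to 530 but row 1 sums to 550.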